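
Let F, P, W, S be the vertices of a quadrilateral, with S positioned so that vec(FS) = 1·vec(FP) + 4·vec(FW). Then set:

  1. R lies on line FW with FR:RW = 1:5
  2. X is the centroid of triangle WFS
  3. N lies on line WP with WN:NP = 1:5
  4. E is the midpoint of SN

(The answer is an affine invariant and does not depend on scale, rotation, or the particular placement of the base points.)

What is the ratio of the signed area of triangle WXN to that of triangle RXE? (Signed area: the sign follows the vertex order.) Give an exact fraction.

[WXN]:[RXE] = 4/3

Assign F = (0, 0), P = (1, 0), W = (0, 1), S = (1, 4) — the answer is frame-independent, so this choice is without loss of generality.
1. R lies on line FW with FR:RW = 1:5 ⇒ R = (0, 1/6)
2. X is the centroid of triangle WFS ⇒ X = (1/3, 5/3)
3. N lies on line WP with WN:NP = 1:5 ⇒ N = (1/6, 5/6)
4. E is the midpoint of SN ⇒ E = (7/12, 29/12)
2·[WXN] = -1/6, 2·[RXE] = -1/8
[WXN]:[RXE] = -1/6:-1/8 = 4/3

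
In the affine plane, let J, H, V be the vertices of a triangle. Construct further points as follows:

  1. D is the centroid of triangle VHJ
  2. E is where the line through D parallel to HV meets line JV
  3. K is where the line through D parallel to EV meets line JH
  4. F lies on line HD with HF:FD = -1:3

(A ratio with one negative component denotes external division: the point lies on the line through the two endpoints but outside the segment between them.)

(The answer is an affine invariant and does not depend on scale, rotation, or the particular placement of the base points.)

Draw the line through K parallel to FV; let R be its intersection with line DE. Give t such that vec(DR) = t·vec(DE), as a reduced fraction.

t = -8

Work in coordinates with J = (0, 0), H = (1, 0), V = (0, 1).
1. D is the centroid of triangle VHJ ⇒ D = (1/3, 1/3)
2. E is where the line through D parallel to HV meets line JV ⇒ E = (0, 2/3)
3. K is where the line through D parallel to EV meets line JH ⇒ K = (1/3, 0)
4. F lies on line HD with HF:FD = -1:3 ⇒ F = (4/3, -1/6)
through K parallel to FV: direction (-4/3, 7/6); meets DE at R = (3, -7/3)
R = D + t·(E−D) with t = -8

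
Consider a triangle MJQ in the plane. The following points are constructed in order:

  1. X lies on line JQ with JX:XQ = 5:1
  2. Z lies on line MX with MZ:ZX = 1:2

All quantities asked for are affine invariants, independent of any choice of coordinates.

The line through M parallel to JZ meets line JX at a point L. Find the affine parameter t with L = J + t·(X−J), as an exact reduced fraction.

Work in coordinates with M = (0, 0), J = (1, 0), Q = (0, 1).
1. X lies on line JQ with JX:XQ = 5:1 ⇒ X = (1/6, 5/6)
2. Z lies on line MX with MZ:ZX = 1:2 ⇒ Z = (1/18, 5/18)
through M parallel to JZ: direction (-17/18, 5/18); meets JX at L = (17/12, -5/12)
L = J + t·(X−J) with t = -1/2

t = -1/2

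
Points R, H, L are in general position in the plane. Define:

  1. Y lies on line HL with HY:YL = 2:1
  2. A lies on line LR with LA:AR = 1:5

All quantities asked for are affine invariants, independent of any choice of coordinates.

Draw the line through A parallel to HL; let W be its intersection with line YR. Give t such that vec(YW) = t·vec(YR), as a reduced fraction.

t = 1/6

Work in coordinates with R = (0, 0), H = (1, 0), L = (0, 1).
1. Y lies on line HL with HY:YL = 2:1 ⇒ Y = (1/3, 2/3)
2. A lies on line LR with LA:AR = 1:5 ⇒ A = (0, 5/6)
through A parallel to HL: direction (-1, 1); meets YR at W = (5/18, 5/9)
W = Y + t·(R−Y) with t = 1/6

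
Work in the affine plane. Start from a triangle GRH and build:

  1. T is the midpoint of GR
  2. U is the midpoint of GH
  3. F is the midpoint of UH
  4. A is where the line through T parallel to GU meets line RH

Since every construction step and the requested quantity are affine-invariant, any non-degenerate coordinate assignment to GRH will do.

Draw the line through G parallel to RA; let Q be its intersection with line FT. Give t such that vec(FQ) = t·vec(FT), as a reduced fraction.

t = 3

Set G = (0, 0), R = (1, 0), H = (0, 1); any affine frame gives the same invariant.
1. T is the midpoint of GR ⇒ T = (1/2, 0)
2. U is the midpoint of GH ⇒ U = (0, 1/2)
3. F is the midpoint of UH ⇒ F = (0, 3/4)
4. A is where the line through T parallel to GU meets line RH ⇒ A = (1/2, 1/2)
through G parallel to RA: direction (-1/2, 1/2); meets FT at Q = (3/2, -3/2)
Q = F + t·(T−F) with t = 3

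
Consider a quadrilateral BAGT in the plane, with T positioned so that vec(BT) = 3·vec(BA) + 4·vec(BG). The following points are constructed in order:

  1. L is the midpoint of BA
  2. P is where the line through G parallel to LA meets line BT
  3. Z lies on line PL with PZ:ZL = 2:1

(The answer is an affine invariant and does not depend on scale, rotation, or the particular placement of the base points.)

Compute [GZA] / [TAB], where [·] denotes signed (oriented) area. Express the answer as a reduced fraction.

[GZA]:[TAB] = -1/48

Set B = (0, 0), A = (1, 0), G = (0, 1), T = (3, 4); any affine frame gives the same invariant.
1. L is the midpoint of BA ⇒ L = (1/2, 0)
2. P is where the line through G parallel to LA meets line BT ⇒ P = (3/4, 1)
3. Z lies on line PL with PZ:ZL = 2:1 ⇒ Z = (7/12, 1/3)
2·[GZA] = 1/12, 2·[TAB] = -4
[GZA]:[TAB] = 1/12:-4 = -1/48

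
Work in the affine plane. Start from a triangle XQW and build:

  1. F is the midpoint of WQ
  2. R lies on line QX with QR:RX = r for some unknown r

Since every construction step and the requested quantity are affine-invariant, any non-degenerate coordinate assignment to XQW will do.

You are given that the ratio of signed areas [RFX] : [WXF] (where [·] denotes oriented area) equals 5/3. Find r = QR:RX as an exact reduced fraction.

r = -2/5

Assign X = (0, 0), Q = (1, 0), W = (0, 1) — the answer is frame-independent, so this choice is without loss of generality.
1. F is the midpoint of WQ ⇒ F = (1/2, 1/2)
2. With QR:RX = r, write λ = r/(r+1) so R = Q + λ·(X−Q); R is affine-linear in λ
Every point depending on R is an affine combination of R and λ-independent points, so each such coordinate is linear in λ; the λ² term in each signed area is a multiple of (X−Q)×(X−Q) = 0, so 2·[RFX] and 2·[WXF] are each linear in λ. Evaluating at λ=0 and λ=1:
  2·[RFX] = -1/2·λ + 1/2,   2·[WXF] = 1/2
So [RFX]:[WXF] = (-1/2·λ + 1/2) / (1/2). Setting this equal to 5/3:
  -1/2·λ + 1/2 = 5/3·(1/2)  ⇒  λ = -2/3
Then r = λ/(1−λ) = (-2/3)/(5/3) = -2/5. Check: with r = -2/5, R = (5/3, 0) and [RFX]:[WXF] = 5/3 as required.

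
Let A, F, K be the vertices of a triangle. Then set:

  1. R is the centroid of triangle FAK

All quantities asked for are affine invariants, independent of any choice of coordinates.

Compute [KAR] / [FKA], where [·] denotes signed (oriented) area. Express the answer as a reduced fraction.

[KAR]:[FKA] = 1/3

Work in coordinates with A = (0, 0), F = (1, 0), K = (0, 1).
1. R is the centroid of triangle FAK ⇒ R = (1/3, 1/3)
2·[KAR] = 1/3, 2·[FKA] = 1
[KAR]:[FKA] = 1/3:1 = 1/3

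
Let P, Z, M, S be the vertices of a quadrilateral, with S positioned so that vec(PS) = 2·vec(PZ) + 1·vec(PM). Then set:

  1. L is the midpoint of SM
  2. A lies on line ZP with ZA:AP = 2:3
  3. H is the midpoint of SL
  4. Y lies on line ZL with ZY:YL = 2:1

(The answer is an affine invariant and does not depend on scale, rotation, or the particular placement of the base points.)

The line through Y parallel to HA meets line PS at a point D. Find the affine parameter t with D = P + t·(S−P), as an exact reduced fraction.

t = 4/11

Work in coordinates with P = (0, 0), Z = (1, 0), M = (0, 1), S = (2, 1).
1. L is the midpoint of SM ⇒ L = (1, 1)
2. A lies on line ZP with ZA:AP = 2:3 ⇒ A = (3/5, 0)
3. H is the midpoint of SL ⇒ H = (3/2, 1)
4. Y lies on line ZL with ZY:YL = 2:1 ⇒ Y = (1, 2/3)
through Y parallel to HA: direction (-9/10, -1); meets PS at D = (8/11, 4/11)
D = P + t·(S−P) with t = 4/11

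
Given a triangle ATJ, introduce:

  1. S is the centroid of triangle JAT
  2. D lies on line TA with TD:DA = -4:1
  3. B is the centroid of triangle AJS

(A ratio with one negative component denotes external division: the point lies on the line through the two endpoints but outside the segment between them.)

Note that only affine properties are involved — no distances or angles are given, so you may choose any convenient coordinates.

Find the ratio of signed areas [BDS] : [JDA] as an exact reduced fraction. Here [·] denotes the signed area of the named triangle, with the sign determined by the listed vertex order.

[BDS]:[JDA] = 4/9

Work in coordinates with A = (0, 0), T = (1, 0), J = (0, 1).
1. S is the centroid of triangle JAT ⇒ S = (1/3, 1/3)
2. D lies on line TA with TD:DA = -4:1 ⇒ D = (-1/3, 0)
3. B is the centroid of triangle AJS ⇒ B = (1/9, 4/9)
2·[BDS] = 4/27, 2·[JDA] = 1/3
[BDS]:[JDA] = 4/27:1/3 = 4/9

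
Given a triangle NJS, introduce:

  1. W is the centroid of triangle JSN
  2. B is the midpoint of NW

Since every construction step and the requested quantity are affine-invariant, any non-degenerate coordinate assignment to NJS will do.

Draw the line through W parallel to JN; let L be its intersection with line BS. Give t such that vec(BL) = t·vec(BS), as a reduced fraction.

Assign N = (0, 0), J = (1, 0), S = (0, 1) — the answer is frame-independent, so this choice is without loss of generality.
1. W is the centroid of triangle JSN ⇒ W = (1/3, 1/3)
2. B is the midpoint of NW ⇒ B = (1/6, 1/6)
through W parallel to JN: direction (-1, 0); meets BS at L = (2/15, 1/3)
L = B + t·(S−B) with t = 1/5

t = 1/5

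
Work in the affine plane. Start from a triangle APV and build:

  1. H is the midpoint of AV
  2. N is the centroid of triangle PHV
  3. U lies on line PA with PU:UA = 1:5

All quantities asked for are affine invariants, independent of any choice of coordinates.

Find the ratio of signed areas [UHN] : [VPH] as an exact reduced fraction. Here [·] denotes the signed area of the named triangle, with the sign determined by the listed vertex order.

[UHN]:[VPH] = 1/3

Choose coordinates A = (0, 0), P = (1, 0), V = (0, 1).
1. H is the midpoint of AV ⇒ H = (0, 1/2)
2. N is the centroid of triangle PHV ⇒ N = (1/3, 1/2)
3. U lies on line PA with PU:UA = 1:5 ⇒ U = (5/6, 0)
2·[UHN] = -1/6, 2·[VPH] = -1/2
[UHN]:[VPH] = -1/6:-1/2 = 1/3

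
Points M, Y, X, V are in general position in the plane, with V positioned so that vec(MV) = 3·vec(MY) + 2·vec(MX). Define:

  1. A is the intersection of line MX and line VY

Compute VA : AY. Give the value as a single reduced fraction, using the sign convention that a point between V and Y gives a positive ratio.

Work in coordinates with M = (0, 0), Y = (1, 0), X = (0, 1), V = (3, 2).
1. A is the intersection of line MX and line VY ⇒ A = (0, -1)
A = V + t·(Y−V) with t = 3/2, so VA:AY = t:(1−t) = 3/2:-1/2

VA:AY = -3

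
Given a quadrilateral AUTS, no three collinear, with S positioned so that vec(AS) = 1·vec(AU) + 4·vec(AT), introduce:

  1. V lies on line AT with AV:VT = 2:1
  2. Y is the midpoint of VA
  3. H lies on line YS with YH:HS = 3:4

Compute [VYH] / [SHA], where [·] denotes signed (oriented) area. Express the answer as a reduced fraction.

[VYH]:[SHA] = 3/4

Work in coordinates with A = (0, 0), U = (1, 0), T = (0, 1), S = (1, 4).
1. V lies on line AT with AV:VT = 2:1 ⇒ V = (0, 2/3)
2. Y is the midpoint of VA ⇒ Y = (0, 1/3)
3. H lies on line YS with YH:HS = 3:4 ⇒ H = (3/7, 40/21)
2·[VYH] = 1/7, 2·[SHA] = 4/21
[VYH]:[SHA] = 1/7:4/21 = 3/4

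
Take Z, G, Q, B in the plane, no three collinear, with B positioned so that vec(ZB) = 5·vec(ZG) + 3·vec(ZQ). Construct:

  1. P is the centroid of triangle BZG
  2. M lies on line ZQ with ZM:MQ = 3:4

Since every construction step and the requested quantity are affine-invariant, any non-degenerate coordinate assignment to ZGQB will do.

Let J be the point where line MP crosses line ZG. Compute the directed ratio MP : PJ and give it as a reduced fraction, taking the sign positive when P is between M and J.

MP:PJ = -4/7

Choose coordinates Z = (0, 0), G = (1, 0), Q = (0, 1), B = (5, 3).
1. P is the centroid of triangle BZG ⇒ P = (2, 1)
2. M lies on line ZQ with ZM:MQ = 3:4 ⇒ M = (0, 3/7)
line MP meets ZG at J = (-3/2, 0)
P = M + t·(J−M) with t = -4/3, so MP:PJ = -4/3:7/3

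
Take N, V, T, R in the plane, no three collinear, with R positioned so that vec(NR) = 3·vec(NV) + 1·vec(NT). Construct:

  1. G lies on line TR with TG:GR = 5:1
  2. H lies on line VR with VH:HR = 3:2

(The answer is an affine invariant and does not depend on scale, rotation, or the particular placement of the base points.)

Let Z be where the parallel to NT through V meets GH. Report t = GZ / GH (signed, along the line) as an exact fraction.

t = 5

Set N = (0, 0), V = (1, 0), T = (0, 1), R = (3, 1); any affine frame gives the same invariant.
1. G lies on line TR with TG:GR = 5:1 ⇒ G = (5/2, 1)
2. H lies on line VR with VH:HR = 3:2 ⇒ H = (11/5, 3/5)
through V parallel to NT: direction (0, 1); meets GH at Z = (1, -1)
Z = G + t·(H−G) with t = 5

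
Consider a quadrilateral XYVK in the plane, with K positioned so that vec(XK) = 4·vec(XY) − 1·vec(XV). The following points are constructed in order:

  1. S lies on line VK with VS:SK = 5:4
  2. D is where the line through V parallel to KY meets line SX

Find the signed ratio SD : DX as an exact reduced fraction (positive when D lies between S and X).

Work in coordinates with X = (0, 0), Y = (1, 0), V = (0, 1), K = (4, -1).
1. S lies on line VK with VS:SK = 5:4 ⇒ S = (20/9, -1/9)
2. D is where the line through V parallel to KY meets line SX ⇒ D = (60/17, -3/17)
D = S + t·(X−S) with t = -10/17, so SD:DX = t:(1−t) = -10/17:27/17

SD:DX = -10/27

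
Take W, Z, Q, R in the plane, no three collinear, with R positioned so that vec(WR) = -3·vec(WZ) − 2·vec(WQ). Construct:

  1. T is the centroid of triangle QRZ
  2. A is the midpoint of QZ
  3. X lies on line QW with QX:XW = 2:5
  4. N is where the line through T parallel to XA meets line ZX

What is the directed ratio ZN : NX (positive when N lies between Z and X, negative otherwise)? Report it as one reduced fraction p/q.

ZN:NX = -11/14

Set W = (0, 0), Z = (1, 0), Q = (0, 1), R = (-3, -2); any affine frame gives the same invariant.
1. T is the centroid of triangle QRZ ⇒ T = (-2/3, -1/3)
2. A is the midpoint of QZ ⇒ A = (1/2, 1/2)
3. X lies on line QW with QX:XW = 2:5 ⇒ X = (0, 5/7)
4. N is where the line through T parallel to XA meets line ZX ⇒ N = (14/3, -55/21)
N = Z + t·(X−Z) with t = -11/3, so ZN:NX = t:(1−t) = -11/3:14/3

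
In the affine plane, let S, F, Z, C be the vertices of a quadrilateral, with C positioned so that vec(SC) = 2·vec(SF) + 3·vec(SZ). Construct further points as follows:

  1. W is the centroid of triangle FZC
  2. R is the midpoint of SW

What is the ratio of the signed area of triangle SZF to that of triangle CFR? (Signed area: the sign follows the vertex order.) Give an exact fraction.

[SZF]:[CFR] = 6/13

Assign S = (0, 0), F = (1, 0), Z = (0, 1), C = (2, 3) — the answer is frame-independent, so this choice is without loss of generality.
1. W is the centroid of triangle FZC ⇒ W = (1, 4/3)
2. R is the midpoint of SW ⇒ R = (1/2, 2/3)
2·[SZF] = -1, 2·[CFR] = -13/6
[SZF]:[CFR] = -1:-13/6 = 6/13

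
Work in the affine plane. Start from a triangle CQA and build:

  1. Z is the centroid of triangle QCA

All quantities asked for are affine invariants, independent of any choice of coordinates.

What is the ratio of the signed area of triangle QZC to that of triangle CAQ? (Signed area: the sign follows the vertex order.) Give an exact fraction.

Work in coordinates with C = (0, 0), Q = (1, 0), A = (0, 1).
1. Z is the centroid of triangle QCA ⇒ Z = (1/3, 1/3)
2·[QZC] = 1/3, 2·[CAQ] = -1
[QZC]:[CAQ] = 1/3:-1 = -1/3

[QZC]:[CAQ] = -1/3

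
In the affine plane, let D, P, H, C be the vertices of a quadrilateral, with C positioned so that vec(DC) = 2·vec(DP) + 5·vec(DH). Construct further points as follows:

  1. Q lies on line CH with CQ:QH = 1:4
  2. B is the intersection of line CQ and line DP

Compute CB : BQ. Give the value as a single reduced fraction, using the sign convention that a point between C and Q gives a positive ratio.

CB:BQ = -25/21

Choose coordinates D = (0, 0), P = (1, 0), H = (0, 1), C = (2, 5).
1. Q lies on line CH with CQ:QH = 1:4 ⇒ Q = (8/5, 21/5)
2. B is the intersection of line CQ and line DP ⇒ B = (-1/2, 0)
B = C + t·(Q−C) with t = 25/4, so CB:BQ = t:(1−t) = 25/4:-21/4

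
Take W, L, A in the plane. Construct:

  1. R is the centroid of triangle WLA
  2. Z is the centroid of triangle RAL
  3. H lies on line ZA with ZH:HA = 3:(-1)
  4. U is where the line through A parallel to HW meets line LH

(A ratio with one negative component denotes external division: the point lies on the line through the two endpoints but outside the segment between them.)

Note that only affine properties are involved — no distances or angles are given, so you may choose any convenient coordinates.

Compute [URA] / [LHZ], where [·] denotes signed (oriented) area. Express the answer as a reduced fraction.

[URA]:[LHZ] = -5/69

Assign W = (0, 0), L = (1, 0), A = (0, 1) — the answer is frame-independent, so this choice is without loss of generality.
1. R is the centroid of triangle WLA ⇒ R = (1/3, 1/3)
2. Z is the centroid of triangle RAL ⇒ Z = (4/9, 4/9)
3. H lies on line ZA with ZH:HA = 3:(-1) ⇒ H = (-2/9, 23/18)
4. U is where the line through A parallel to HW meets line LH ⇒ U = (-2/207, 19/18)
2·[URA] = -5/414, 2·[LHZ] = 1/6
[URA]:[LHZ] = -5/414:1/6 = -5/69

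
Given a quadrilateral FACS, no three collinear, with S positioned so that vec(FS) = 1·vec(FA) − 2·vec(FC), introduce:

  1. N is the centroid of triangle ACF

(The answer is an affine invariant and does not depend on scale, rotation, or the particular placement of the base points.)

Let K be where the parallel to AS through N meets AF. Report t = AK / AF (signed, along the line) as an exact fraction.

Work in coordinates with F = (0, 0), A = (1, 0), C = (0, 1), S = (1, -2).
1. N is the centroid of triangle ACF ⇒ N = (1/3, 1/3)
through N parallel to AS: direction (0, -2); meets AF at K = (1/3, 0)
K = A + t·(F−A) with t = 2/3

t = 2/3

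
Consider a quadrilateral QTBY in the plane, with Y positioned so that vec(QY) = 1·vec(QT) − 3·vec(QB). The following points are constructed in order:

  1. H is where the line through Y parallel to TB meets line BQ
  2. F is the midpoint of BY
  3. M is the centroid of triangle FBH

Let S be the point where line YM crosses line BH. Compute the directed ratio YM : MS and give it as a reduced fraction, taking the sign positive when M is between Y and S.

Set Q = (0, 0), T = (1, 0), B = (0, 1), Y = (1, -3); any affine frame gives the same invariant.
1. H is where the line through Y parallel to TB meets line BQ ⇒ H = (0, -2)
2. F is the midpoint of BY ⇒ F = (1/2, -1)
3. M is the centroid of triangle FBH ⇒ M = (1/6, -2/3)
line YM meets BH at S = (0, -1/5)
M = Y + t·(S−Y) with t = 5/6, so YM:MS = 5/6:1/6

YM:MS = 5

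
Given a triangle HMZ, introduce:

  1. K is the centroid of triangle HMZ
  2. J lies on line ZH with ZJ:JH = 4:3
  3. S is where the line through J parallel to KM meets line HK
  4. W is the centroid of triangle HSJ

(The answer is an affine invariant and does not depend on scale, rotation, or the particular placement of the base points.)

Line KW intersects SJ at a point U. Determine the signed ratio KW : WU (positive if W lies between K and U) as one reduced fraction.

Assign H = (0, 0), M = (1, 0), Z = (0, 1) — the answer is frame-independent, so this choice is without loss of generality.
1. K is the centroid of triangle HMZ ⇒ K = (1/3, 1/3)
2. J lies on line ZH with ZJ:JH = 4:3 ⇒ J = (0, 3/7)
3. S is where the line through J parallel to KM meets line HK ⇒ S = (2/7, 2/7)
4. W is the centroid of triangle HSJ ⇒ W = (2/21, 5/21)
line KW meets SJ at U = (16/63, 19/63)
W = K + t·(U−K) with t = 3, so KW:WU = 3:-2

KW:WU = -3/2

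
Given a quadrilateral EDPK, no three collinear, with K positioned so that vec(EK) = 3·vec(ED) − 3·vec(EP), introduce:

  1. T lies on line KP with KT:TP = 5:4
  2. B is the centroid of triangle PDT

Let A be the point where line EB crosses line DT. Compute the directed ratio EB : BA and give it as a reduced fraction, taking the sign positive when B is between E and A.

Assign E = (0, 0), D = (1, 0), P = (0, 1), K = (3, -3) — the answer is frame-independent, so this choice is without loss of generality.
1. T lies on line KP with KT:TP = 5:4 ⇒ T = (4/3, -7/9)
2. B is the centroid of triangle PDT ⇒ B = (7/9, 2/27)
line EB meets DT at A = (49/51, 14/153)
B = E + t·(A−E) with t = 17/21, so EB:BA = 17/21:4/21

EB:BA = 17/4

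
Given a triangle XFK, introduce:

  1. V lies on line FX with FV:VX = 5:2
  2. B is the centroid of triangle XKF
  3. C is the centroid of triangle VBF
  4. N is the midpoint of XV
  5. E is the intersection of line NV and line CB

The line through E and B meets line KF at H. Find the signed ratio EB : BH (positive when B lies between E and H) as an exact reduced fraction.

Set X = (0, 0), F = (1, 0), K = (0, 1); any affine frame gives the same invariant.
1. V lies on line FX with FV:VX = 5:2 ⇒ V = (2/7, 0)
2. B is the centroid of triangle XKF ⇒ B = (1/3, 1/3)
3. C is the centroid of triangle VBF ⇒ C = (34/63, 1/9)
4. N is the midpoint of XV ⇒ N = (1/7, 0)
5. E is the intersection of line NV and line CB ⇒ E = (9/14, 0)
line EB meets KF at H = (-4, 5)
B = E + t·(H−E) with t = 1/15, so EB:BH = 1/15:14/15

EB:BH = 1/14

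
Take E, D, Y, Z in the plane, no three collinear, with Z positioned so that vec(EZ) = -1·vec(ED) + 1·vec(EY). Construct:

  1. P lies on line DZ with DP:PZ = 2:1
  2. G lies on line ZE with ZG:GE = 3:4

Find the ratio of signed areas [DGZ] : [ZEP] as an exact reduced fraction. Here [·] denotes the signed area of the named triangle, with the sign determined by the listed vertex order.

[DGZ]:[ZEP] = -9/7

Set E = (0, 0), D = (1, 0), Y = (0, 1), Z = (-1, 1); any affine frame gives the same invariant.
1. P lies on line DZ with DP:PZ = 2:1 ⇒ P = (-1/3, 2/3)
2. G lies on line ZE with ZG:GE = 3:4 ⇒ G = (-4/7, 4/7)
2·[DGZ] = -3/7, 2·[ZEP] = 1/3
[DGZ]:[ZEP] = -3/7:1/3 = -9/7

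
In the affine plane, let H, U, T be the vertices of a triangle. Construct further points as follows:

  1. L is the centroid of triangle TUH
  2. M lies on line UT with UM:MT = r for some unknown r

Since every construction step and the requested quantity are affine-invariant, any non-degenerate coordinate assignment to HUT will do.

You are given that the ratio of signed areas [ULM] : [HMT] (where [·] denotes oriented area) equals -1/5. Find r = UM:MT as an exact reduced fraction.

r = 3/5

Assign H = (0, 0), U = (1, 0), T = (0, 1) — the answer is frame-independent, so this choice is without loss of generality.
1. L is the centroid of triangle TUH ⇒ L = (1/3, 1/3)
2. With UM:MT = r, write λ = r/(r+1) so M = U + λ·(T−U); M is affine-linear in λ
Every point depending on M is an affine combination of M and λ-independent points, so each such coordinate is linear in λ; the λ² term in each signed area is a multiple of (T−U)×(T−U) = 0, so 2·[ULM] and 2·[HMT] are each linear in λ. Evaluating at λ=0 and λ=1:
  2·[ULM] = -1/3·λ,   2·[HMT] = −λ + 1
So [ULM]:[HMT] = (-1/3·λ) / (−λ + 1). Setting this equal to -1/5:
  -1/3·λ = -1/5·(−λ + 1)  ⇒  λ = 3/8
Then r = λ/(1−λ) = (3/8)/(5/8) = 3/5. Check: with r = 3/5, M = (5/8, 3/8) and [ULM]:[HMT] = -1/5 as required.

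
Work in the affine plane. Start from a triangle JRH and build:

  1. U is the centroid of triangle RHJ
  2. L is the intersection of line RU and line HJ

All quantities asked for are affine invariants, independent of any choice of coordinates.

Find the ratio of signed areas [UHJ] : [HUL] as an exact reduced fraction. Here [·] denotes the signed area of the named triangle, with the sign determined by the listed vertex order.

Choose coordinates J = (0, 0), R = (1, 0), H = (0, 1).
1. U is the centroid of triangle RHJ ⇒ U = (1/3, 1/3)
2. L is the intersection of line RU and line HJ ⇒ L = (0, 1/2)
2·[UHJ] = 1/3, 2·[HUL] = -1/6
[UHJ]:[HUL] = 1/3:-1/6 = -2

[UHJ]:[HUL] = -2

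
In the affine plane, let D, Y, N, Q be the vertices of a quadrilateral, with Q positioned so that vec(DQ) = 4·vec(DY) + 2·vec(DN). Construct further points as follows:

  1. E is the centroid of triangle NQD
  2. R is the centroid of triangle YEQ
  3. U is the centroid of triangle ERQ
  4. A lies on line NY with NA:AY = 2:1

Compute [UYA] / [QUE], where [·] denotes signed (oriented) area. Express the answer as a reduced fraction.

Work in coordinates with D = (0, 0), Y = (1, 0), N = (0, 1), Q = (4, 2).
1. E is the centroid of triangle NQD ⇒ E = (4/3, 1)
2. R is the centroid of triangle YEQ ⇒ R = (19/9, 1)
3. U is the centroid of triangle ERQ ⇒ U = (67/27, 4/3)
4. A lies on line NY with NA:AY = 2:1 ⇒ A = (2/3, 1/3)
2·[UYA] = -76/81, 2·[QUE] = -7/27
[UYA]:[QUE] = -76/81:-7/27 = 76/21

[UYA]:[QUE] = 76/21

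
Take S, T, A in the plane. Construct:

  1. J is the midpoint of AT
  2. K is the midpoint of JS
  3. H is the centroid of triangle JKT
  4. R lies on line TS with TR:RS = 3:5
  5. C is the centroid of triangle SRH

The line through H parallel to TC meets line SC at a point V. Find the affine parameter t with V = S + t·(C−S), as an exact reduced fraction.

t = 19/8

Choose coordinates S = (0, 0), T = (1, 0), A = (0, 1).
1. J is the midpoint of AT ⇒ J = (1/2, 1/2)
2. K is the midpoint of JS ⇒ K = (1/4, 1/4)
3. H is the centroid of triangle JKT ⇒ H = (7/12, 1/4)
4. R lies on line TS with TR:RS = 3:5 ⇒ R = (5/8, 0)
5. C is the centroid of triangle SRH ⇒ C = (29/72, 1/12)
through H parallel to TC: direction (-43/72, 1/12); meets SC at V = (551/576, 19/96)
V = S + t·(C−S) with t = 19/8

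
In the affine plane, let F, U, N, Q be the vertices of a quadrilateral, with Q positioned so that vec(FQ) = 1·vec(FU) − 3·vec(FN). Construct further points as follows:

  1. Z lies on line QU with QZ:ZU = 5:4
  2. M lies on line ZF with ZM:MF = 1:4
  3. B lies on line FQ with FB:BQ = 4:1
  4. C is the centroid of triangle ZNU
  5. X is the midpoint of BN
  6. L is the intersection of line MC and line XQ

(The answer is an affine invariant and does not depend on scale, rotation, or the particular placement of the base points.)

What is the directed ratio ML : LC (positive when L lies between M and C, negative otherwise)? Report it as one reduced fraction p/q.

ML:LC = -21/29

Choose coordinates F = (0, 0), U = (1, 0), N = (0, 1), Q = (1, -3).
1. Z lies on line QU with QZ:ZU = 5:4 ⇒ Z = (1, -4/3)
2. M lies on line ZF with ZM:MF = 1:4 ⇒ M = (4/5, -16/15)
3. B lies on line FQ with FB:BQ = 4:1 ⇒ B = (4/5, -12/5)
4. C is the centroid of triangle ZNU ⇒ C = (2/3, -1/9)
5. X is the midpoint of BN ⇒ X = (2/5, -7/10)
6. L is the intersection of line MC and line XQ ⇒ L = (23/20, -143/40)
L = M + t·(C−M) with t = -21/8, so ML:LC = t:(1−t) = -21/8:29/8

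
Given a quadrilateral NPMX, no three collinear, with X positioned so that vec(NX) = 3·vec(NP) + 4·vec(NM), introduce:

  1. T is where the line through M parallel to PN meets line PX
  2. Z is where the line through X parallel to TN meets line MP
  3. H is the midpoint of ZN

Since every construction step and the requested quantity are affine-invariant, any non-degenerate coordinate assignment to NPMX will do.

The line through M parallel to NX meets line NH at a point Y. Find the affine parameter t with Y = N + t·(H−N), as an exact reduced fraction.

Set N = (0, 0), P = (1, 0), M = (0, 1), X = (3, 4); any affine frame gives the same invariant.
1. T is where the line through M parallel to PN meets line PX ⇒ T = (3/2, 1)
2. Z is where the line through X parallel to TN meets line MP ⇒ Z = (-3/5, 8/5)
3. H is the midpoint of ZN ⇒ H = (-3/10, 4/5)
through M parallel to NX: direction (3, 4); meets NH at Y = (-1/4, 2/3)
Y = N + t·(H−N) with t = 5/6

t = 5/6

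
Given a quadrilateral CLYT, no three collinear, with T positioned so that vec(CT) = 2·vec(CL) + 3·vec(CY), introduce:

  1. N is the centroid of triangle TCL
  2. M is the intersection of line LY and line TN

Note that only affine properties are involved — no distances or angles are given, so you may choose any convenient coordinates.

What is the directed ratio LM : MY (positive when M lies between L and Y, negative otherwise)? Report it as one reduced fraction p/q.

Choose coordinates C = (0, 0), L = (1, 0), Y = (0, 1), T = (2, 3).
1. N is the centroid of triangle TCL ⇒ N = (1, 1)
2. M is the intersection of line LY and line TN ⇒ M = (2/3, 1/3)
M = L + t·(Y−L) with t = 1/3, so LM:MY = t:(1−t) = 1/3:2/3

LM:MY = 1/2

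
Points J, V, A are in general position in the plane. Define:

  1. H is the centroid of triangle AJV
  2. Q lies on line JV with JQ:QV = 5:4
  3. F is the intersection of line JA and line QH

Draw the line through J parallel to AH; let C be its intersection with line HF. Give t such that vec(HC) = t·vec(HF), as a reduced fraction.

t = 6

Assign J = (0, 0), V = (1, 0), A = (0, 1) — the answer is frame-independent, so this choice is without loss of generality.
1. H is the centroid of triangle AJV ⇒ H = (1/3, 1/3)
2. Q lies on line JV with JQ:QV = 5:4 ⇒ Q = (5/9, 0)
3. F is the intersection of line JA and line QH ⇒ F = (0, 5/6)
through J parallel to AH: direction (1/3, -2/3); meets HF at C = (-5/3, 10/3)
C = H + t·(F−H) with t = 6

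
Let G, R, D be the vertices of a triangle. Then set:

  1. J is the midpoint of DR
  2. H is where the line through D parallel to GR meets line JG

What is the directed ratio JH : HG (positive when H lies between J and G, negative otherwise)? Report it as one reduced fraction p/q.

Work in coordinates with G = (0, 0), R = (1, 0), D = (0, 1).
1. J is the midpoint of DR ⇒ J = (1/2, 1/2)
2. H is where the line through D parallel to GR meets line JG ⇒ H = (1, 1)
H = J + t·(G−J) with t = -1, so JH:HG = t:(1−t) = -1:2

JH:HG = -1/2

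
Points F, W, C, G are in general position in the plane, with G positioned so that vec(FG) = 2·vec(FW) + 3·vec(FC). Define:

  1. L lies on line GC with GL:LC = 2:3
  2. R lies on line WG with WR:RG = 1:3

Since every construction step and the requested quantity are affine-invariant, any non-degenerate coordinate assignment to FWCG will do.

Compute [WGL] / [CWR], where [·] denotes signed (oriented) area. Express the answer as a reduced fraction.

Choose coordinates F = (0, 0), W = (1, 0), C = (0, 1), G = (2, 3).
1. L lies on line GC with GL:LC = 2:3 ⇒ L = (6/5, 11/5)
2. R lies on line WG with WR:RG = 1:3 ⇒ R = (5/4, 3/4)
2·[WGL] = 8/5, 2·[CWR] = 1
[WGL]:[CWR] = 8/5:1 = 8/5

[WGL]:[CWR] = 8/5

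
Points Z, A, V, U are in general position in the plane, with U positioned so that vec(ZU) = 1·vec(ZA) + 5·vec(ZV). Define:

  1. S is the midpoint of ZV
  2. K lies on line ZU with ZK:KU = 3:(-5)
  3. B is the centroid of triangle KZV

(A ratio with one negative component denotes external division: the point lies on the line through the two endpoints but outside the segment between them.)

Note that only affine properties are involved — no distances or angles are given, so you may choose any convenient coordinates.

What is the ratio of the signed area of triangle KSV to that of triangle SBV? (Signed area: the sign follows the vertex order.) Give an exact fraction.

Work in coordinates with Z = (0, 0), A = (1, 0), V = (0, 1), U = (1, 5).
1. S is the midpoint of ZV ⇒ S = (0, 1/2)
2. K lies on line ZU with ZK:KU = 3:(-5) ⇒ K = (-3/2, -15/2)
3. B is the centroid of triangle KZV ⇒ B = (-1/2, -13/6)
2·[KSV] = 3/4, 2·[SBV] = -1/4
[KSV]:[SBV] = 3/4:-1/4 = -3

[KSV]:[SBV] = -3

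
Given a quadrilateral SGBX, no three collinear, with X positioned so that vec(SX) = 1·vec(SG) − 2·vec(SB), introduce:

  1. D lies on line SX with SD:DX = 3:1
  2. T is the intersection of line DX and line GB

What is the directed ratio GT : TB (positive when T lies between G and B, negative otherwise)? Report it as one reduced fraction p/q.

GT:TB = -2

Work in coordinates with S = (0, 0), G = (1, 0), B = (0, 1), X = (1, -2).
1. D lies on line SX with SD:DX = 3:1 ⇒ D = (3/4, -3/2)
2. T is the intersection of line DX and line GB ⇒ T = (-1, 2)
T = G + t·(B−G) with t = 2, so GT:TB = t:(1−t) = 2:-1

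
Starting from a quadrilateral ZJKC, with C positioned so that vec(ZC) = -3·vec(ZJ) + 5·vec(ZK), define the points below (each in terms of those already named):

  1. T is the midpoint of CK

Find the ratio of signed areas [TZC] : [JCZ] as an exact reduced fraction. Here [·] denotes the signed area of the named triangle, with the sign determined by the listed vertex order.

Assign Z = (0, 0), J = (1, 0), K = (0, 1), C = (-3, 5) — the answer is frame-independent, so this choice is without loss of generality.
1. T is the midpoint of CK ⇒ T = (-3/2, 3)
2·[TZC] = -3/2, 2·[JCZ] = 5
[TZC]:[JCZ] = -3/2:5 = -3/10

[TZC]:[JCZ] = -3/10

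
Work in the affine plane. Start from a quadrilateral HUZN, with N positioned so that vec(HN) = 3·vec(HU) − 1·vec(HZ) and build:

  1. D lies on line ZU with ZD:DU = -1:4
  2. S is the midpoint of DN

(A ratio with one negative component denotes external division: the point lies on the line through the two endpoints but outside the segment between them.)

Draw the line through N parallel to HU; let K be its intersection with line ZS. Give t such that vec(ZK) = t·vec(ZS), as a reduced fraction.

Set H = (0, 0), U = (1, 0), Z = (0, 1), N = (3, -1); any affine frame gives the same invariant.
1. D lies on line ZU with ZD:DU = -1:4 ⇒ D = (-1/3, 4/3)
2. S is the midpoint of DN ⇒ S = (4/3, 1/6)
through N parallel to HU: direction (1, 0); meets ZS at K = (16/5, -1)
K = Z + t·(S−Z) with t = 12/5

t = 12/5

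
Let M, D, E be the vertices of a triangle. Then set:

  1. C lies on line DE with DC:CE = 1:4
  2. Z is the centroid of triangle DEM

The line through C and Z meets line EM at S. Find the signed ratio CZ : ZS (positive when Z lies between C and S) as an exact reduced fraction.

Assign M = (0, 0), D = (1, 0), E = (0, 1) — the answer is frame-independent, so this choice is without loss of generality.
1. C lies on line DE with DC:CE = 1:4 ⇒ C = (4/5, 1/5)
2. Z is the centroid of triangle DEM ⇒ Z = (1/3, 1/3)
line CZ meets EM at S = (0, 3/7)
Z = C + t·(S−C) with t = 7/12, so CZ:ZS = 7/12:5/12

CZ:ZS = 7/5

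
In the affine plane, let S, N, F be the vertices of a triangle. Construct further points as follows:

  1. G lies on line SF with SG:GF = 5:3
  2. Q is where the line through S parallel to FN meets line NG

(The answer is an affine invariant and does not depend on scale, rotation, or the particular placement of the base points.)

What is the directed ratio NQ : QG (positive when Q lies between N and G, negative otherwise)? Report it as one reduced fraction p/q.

NQ:QG = -8/5

Set S = (0, 0), N = (1, 0), F = (0, 1); any affine frame gives the same invariant.
1. G lies on line SF with SG:GF = 5:3 ⇒ G = (0, 5/8)
2. Q is where the line through S parallel to FN meets line NG ⇒ Q = (-5/3, 5/3)
Q = N + t·(G−N) with t = 8/3, so NQ:QG = t:(1−t) = 8/3:-5/3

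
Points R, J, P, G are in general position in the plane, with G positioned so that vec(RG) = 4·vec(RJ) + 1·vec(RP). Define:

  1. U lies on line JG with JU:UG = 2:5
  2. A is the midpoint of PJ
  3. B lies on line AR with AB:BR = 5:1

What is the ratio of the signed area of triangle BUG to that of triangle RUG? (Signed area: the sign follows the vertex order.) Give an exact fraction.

Work in coordinates with R = (0, 0), J = (1, 0), P = (0, 1), G = (4, 1).
1. U lies on line JG with JU:UG = 2:5 ⇒ U = (13/7, 2/7)
2. A is the midpoint of PJ ⇒ A = (1/2, 1/2)
3. B lies on line AR with AB:BR = 5:1 ⇒ B = (1/12, 1/12)
2·[BUG] = 5/6, 2·[RUG] = 5/7
[BUG]:[RUG] = 5/6:5/7 = 7/6

[BUG]:[RUG] = 7/6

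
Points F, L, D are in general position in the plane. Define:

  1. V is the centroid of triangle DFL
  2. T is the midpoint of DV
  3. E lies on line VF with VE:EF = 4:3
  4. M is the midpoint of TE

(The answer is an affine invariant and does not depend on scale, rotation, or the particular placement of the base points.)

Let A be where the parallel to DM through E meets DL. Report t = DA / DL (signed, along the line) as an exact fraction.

Set F = (0, 0), L = (1, 0), D = (0, 1); any affine frame gives the same invariant.
1. V is the centroid of triangle DFL ⇒ V = (1/3, 1/3)
2. T is the midpoint of DV ⇒ T = (1/6, 2/3)
3. E lies on line VF with VE:EF = 4:3 ⇒ E = (1/7, 1/7)
4. M is the midpoint of TE ⇒ M = (13/84, 17/42)
through E parallel to DM: direction (13/84, -25/42); meets DL at A = (-4/37, 41/37)
A = D + t·(L−D) with t = -4/37

t = -4/37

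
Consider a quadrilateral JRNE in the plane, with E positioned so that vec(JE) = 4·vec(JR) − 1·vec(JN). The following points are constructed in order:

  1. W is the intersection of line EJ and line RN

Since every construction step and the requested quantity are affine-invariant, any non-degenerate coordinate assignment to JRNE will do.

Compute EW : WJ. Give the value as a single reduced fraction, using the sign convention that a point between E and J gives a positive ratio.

Assign J = (0, 0), R = (1, 0), N = (0, 1), E = (4, -1) — the answer is frame-independent, so this choice is without loss of generality.
1. W is the intersection of line EJ and line RN ⇒ W = (4/3, -1/3)
W = E + t·(J−E) with t = 2/3, so EW:WJ = t:(1−t) = 2/3:1/3

EW:WJ = 2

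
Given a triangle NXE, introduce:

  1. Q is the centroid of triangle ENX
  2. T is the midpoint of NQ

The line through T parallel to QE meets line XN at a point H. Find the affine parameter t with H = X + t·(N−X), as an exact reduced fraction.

Assign N = (0, 0), X = (1, 0), E = (0, 1) — the answer is frame-independent, so this choice is without loss of generality.
1. Q is the centroid of triangle ENX ⇒ Q = (1/3, 1/3)
2. T is the midpoint of NQ ⇒ T = (1/6, 1/6)
through T parallel to QE: direction (-1/3, 2/3); meets XN at H = (1/4, 0)
H = X + t·(N−X) with t = 3/4

t = 3/4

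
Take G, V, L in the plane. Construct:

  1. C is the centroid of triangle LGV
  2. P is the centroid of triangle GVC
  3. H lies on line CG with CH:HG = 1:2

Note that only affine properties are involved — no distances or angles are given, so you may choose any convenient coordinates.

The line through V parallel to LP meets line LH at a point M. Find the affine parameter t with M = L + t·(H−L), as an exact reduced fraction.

Assign G = (0, 0), V = (1, 0), L = (0, 1) — the answer is frame-independent, so this choice is without loss of generality.
1. C is the centroid of triangle LGV ⇒ C = (1/3, 1/3)
2. P is the centroid of triangle GVC ⇒ P = (4/9, 1/9)
3. H lies on line CG with CH:HG = 1:2 ⇒ H = (2/9, 2/9)
through V parallel to LP: direction (4/9, -8/9); meets LH at M = (-2/3, 10/3)
M = L + t·(H−L) with t = -3

t = -3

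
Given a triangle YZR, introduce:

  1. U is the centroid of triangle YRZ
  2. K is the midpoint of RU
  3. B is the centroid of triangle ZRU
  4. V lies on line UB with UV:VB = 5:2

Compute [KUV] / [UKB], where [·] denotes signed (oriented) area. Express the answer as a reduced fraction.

Choose coordinates Y = (0, 0), Z = (1, 0), R = (0, 1).
1. U is the centroid of triangle YRZ ⇒ U = (1/3, 1/3)
2. K is the midpoint of RU ⇒ K = (1/6, 2/3)
3. B is the centroid of triangle ZRU ⇒ B = (4/9, 4/9)
4. V lies on line UB with UV:VB = 5:2 ⇒ V = (26/63, 26/63)
2·[KUV] = 5/126, 2·[UKB] = -1/18
[KUV]:[UKB] = 5/126:-1/18 = -5/7

[KUV]:[UKB] = -5/7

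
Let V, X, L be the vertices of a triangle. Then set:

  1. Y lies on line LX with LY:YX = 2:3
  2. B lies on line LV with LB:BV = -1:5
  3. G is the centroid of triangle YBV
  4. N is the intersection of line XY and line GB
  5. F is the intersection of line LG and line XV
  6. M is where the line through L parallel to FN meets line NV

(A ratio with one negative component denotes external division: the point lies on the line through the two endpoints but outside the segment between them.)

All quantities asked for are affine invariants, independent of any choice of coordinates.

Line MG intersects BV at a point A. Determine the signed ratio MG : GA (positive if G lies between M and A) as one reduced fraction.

Work in coordinates with V = (0, 0), X = (1, 0), L = (0, 1).
1. Y lies on line LX with LY:YX = 2:3 ⇒ Y = (2/5, 3/5)
2. B lies on line LV with LB:BV = -1:5 ⇒ B = (0, 5/4)
3. G is the centroid of triangle YBV ⇒ G = (2/15, 37/60)
4. N is the intersection of line XY and line GB ⇒ N = (1/15, 14/15)
5. F is the intersection of line LG and line XV ⇒ F = (8/23, 0)
6. M is where the line through L parallel to FN meets line NV ⇒ M = (97/1680, 97/120)
line MG meets BV at A = (0, 485/508)
G = M + t·(A−M) with t = -127/97, so MG:GA = -127/97:224/97

MG:GA = -127/224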